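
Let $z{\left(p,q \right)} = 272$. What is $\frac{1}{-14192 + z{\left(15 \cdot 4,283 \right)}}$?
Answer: $- \frac{1}{13920} \approx -7.1839 \cdot 10^{-5}$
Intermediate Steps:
$\frac{1}{-14192 + z{\left(15 \cdot 4,283 \right)}} = \frac{1}{-14192 + 272} = \frac{1}{-13920} = - \frac{1}{13920}$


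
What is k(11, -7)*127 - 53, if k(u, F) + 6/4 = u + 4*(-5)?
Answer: -2773/2 ≈ -1386.5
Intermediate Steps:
k(u, F) = -43/2 + u (k(u, F) = -3/2 + (u + 4*(-5)) = -3/2 + (u - 20) = -3/2 + (-20 + u) = -43/2 + u)
k(11, -7)*127 - 53 = (-43/2 + 11)*127 - 53 = -21/2*127 - 53 = -2667/2 - 53 = -2773/2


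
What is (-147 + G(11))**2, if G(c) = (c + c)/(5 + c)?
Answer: 1357225/64 ≈ 21207.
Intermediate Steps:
G(c) = 2*c/(5 + c) (G(c) = (2*c)/(5 + c) = 2*c/(5 + c))
(-147 + G(11))**2 = (-147 + 2*11/(5 + 11))**2 = (-147 + 2*11/16)**2 = (-147 + 2*11*(1/16))**2 = (-147 + 11/8)**2 = (-1165/8)**2 = 1357225/64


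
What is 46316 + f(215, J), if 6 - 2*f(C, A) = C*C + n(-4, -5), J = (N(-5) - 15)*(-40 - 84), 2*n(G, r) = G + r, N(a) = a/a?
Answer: 92835/4 ≈ 23209.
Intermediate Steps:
N(a) = 1
n(G, r) = G/2 + r/2 (n(G, r) = (G + r)/2 = G/2 + r/2)
J = 1736 (J = (1 - 15)*(-40 - 84) = -14*(-124) = 1736)
f(C, A) = 21/4 - C²/2 (f(C, A) = 3 - (C*C + ((½)*(-4) + (½)*(-5)))/2 = 3 - (C² + (-2 - 5/2))/2 = 3 - (C² - 9/2)/2 = 3 - (-9/2 + C²)/2 = 3 + (9/4 - C²/2) = 21/4 - C²/2)
46316 + f(215, J) = 46316 + (21/4 - ½*215²) = 46316 + (21/4 - ½*46225) = 46316 + (21/4 - 46225/2) = 46316 - 92429/4 = 92835/4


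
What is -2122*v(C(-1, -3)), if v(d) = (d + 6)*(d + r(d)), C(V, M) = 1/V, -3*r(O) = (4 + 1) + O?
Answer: 74270/3 ≈ 24757.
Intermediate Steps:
r(O) = -5/3 - O/3 (r(O) = -((4 + 1) + O)/3 = -(5 + O)/3 = -5/3 - O/3)
v(d) = (6 + d)*(-5/3 + 2*d/3) (v(d) = (d + 6)*(d + (-5/3 - d/3)) = (6 + d)*(-5/3 + 2*d/3))
-2122*v(C(-1, -3)) = -2122*(-10 + 2*(1/(-1))**2/3 + (7/3)/(-1)) = -2122*(-10 + (2/3)*(-1)**2 + (7/3)*(-1)) = -2122*(-10 + (2/3)*1 - 7/3) = -2122*(-10 + 2/3 - 7/3) = -2122*(-35/3) = 74270/3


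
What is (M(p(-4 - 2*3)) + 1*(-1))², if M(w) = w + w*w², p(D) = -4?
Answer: 4761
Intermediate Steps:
M(w) = w + w³
(M(p(-4 - 2*3)) + 1*(-1))² = ((-4 + (-4)³) + 1*(-1))² = ((-4 - 64) - 1)² = (-68 - 1)² = (-69)² = 4761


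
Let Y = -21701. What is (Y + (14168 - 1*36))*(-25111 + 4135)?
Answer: 158767344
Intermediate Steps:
(Y + (14168 - 1*36))*(-25111 + 4135) = (-21701 + (14168 - 1*36))*(-25111 + 4135) = (-21701 + (14168 - 36))*(-20976) = (-21701 + 14132)*(-20976) = -7569*(-20976) = 158767344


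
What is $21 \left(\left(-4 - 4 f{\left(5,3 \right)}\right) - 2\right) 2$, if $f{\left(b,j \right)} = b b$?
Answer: $-4452$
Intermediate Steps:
$f{\left(b,j \right)} = b^{2}$
$21 \left(\left(-4 - 4 f{\left(5,3 \right)}\right) - 2\right) 2 = 21 \left(\left(-4 - 4 \cdot 5^{2}\right) - 2\right) 2 = 21 \left(\left(-4 - 100\right) - 2\right) 2 = 21 \left(-104 - 2\right) 2 = 21 \left(-106\right) 2 = \left(-2226\right) 2 = -4452$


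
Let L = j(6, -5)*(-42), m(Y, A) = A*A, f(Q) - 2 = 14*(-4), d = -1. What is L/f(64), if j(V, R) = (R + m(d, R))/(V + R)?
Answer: 140/9 ≈ 15.556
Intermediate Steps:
f(Q) = -54 (f(Q) = 2 + 14*(-4) = 2 - 56 = -54)
m(Y, A) = A²
j(V, R) = (R + R²)/(R + V) (j(V, R) = (R + R²)/(V + R) = (R + R²)/(R + V))
L = -840 (L = -5*(1 - 5)/(-5 + 6)*(-42) = -5*(-4)/1*(-42) = -5*1*(-4)*(-42) = 20*(-42) = -840)
L/f(64) = -840/(-54) = -840*(-1/54) = 140/9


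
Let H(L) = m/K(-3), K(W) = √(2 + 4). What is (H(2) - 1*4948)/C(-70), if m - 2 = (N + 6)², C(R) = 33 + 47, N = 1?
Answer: -1237/20 + 17*√6/160 ≈ -61.590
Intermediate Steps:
C(R) = 80
m = 51 (m = 2 + (1 + 6)² = 2 + 7² = 2 + 49 = 51)
K(W) = √6
H(L) = 17*√6/2 (H(L) = 51/(√6) = 51*(√6/6) = 17*√6/2)
(H(2) - 1*4948)/C(-70) = (17*√6/2 - 1*4948)/80 = (17*√6/2 - 4948)*(1/80) = (-4948 + 17*√6/2)*(1/80) = -1237/20 + 17*√6/160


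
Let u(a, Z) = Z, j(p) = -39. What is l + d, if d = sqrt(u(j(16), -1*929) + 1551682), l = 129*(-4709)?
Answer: -607461 + sqrt(1550753) ≈ -6.0622e+5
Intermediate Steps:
l = -607461
d = sqrt(1550753) (d = sqrt(-1*929 + 1551682) = sqrt(-929 + 1551682) = sqrt(1550753) ≈ 1245.3)
l + d = -607461 + sqrt(1550753)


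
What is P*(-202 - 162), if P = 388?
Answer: -141232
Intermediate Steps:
P*(-202 - 162) = 388*(-202 - 162) = 388*(-364) = -141232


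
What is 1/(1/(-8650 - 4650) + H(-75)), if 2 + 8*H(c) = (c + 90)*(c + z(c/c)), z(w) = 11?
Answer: -6650/799663 ≈ -0.0083160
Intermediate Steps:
H(c) = -¼ + (11 + c)*(90 + c)/8 (H(c) = -¼ + ((c + 90)*(c + 11))/8 = -¼ + ((90 + c)*(11 + c))/8 = -¼ + ((11 + c)*(90 + c))/8 = -¼ + (11 + c)*(90 + c)/8)
1/(1/(-8650 - 4650) + H(-75)) = 1/(1/(-8650 - 4650) + (247/2 + (⅛)*(-75)² + (101/8)*(-75))) = 1/(1/(-13300) + (247/2 + (⅛)*5625 - 7575/8)) = 1/(-1/13300 + (247/2 + 5625/8 - 7575/8)) = 1/(-1/13300 - 481/4) = 1/(-799663/6650) = -6650/799663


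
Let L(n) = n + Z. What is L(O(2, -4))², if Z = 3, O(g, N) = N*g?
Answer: 25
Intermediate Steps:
L(n) = 3 + n (L(n) = n + 3 = 3 + n)
L(O(2, -4))² = (3 - 4*2)² = (3 - 8)² = (-5)² = 25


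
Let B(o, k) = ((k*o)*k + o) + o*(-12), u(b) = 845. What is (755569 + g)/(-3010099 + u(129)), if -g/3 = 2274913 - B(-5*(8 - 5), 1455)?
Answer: 50667400/1504627 ≈ 33.674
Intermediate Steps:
B(o, k) = -11*o + o*k² (B(o, k) = (o*k² + o) - 12*o = (o + o*k²) - 12*o = -11*o + o*k²)
g = -102090369 (g = -3*(2274913 - (-5*(8 - 5))*(-11 + 1455²)) = -3*(2274913 - (-5*3)*(-11 + 2117025)) = -3*(2274913 - (-15)*2117014) = -3*(2274913 - 1*(-31755210)) = -3*(2274913 + 31755210) = -3*34030123 = -102090369)
(755569 + g)/(-3010099 + u(129)) = (755569 - 102090369)/(-3010099 + 845) = -101334800/(-3009254) = -101334800*(-1/3009254) = 50667400/1504627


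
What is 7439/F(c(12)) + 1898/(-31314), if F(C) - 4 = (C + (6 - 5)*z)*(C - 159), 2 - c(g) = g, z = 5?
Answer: 12851858/1476977 ≈ 8.7015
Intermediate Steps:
c(g) = 2 - g
F(C) = 4 + (-159 + C)*(5 + C) (F(C) = 4 + (C + (6 - 5)*5)*(C - 159) = 4 + (C + 1*5)*(-159 + C) = 4 + (C + 5)*(-159 + C) = 4 + (5 + C)*(-159 + C) = 4 + (-159 + C)*(5 + C))
7439/F(c(12)) + 1898/(-31314) = 7439/(-791 + (2 - 1*12)² - 154*(2 - 1*12)) + 1898/(-31314) = 7439/(-791 + (2 - 12)² - 154*(2 - 12)) + 1898*(-1/31314) = 7439/(-791 + (-10)² - 154*(-10)) - 949/15657 = 7439/(-791 + 100 + 1540) - 949/15657 = 7439/849 - 949/15657 = 12851858/1476977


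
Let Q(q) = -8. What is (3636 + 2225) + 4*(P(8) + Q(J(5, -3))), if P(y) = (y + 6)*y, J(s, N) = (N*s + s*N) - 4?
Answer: 6277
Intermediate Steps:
J(s, N) = -4 + 2*N*s (J(s, N) = (N*s + N*s) - 4 = 2*N*s - 4 = -4 + 2*N*s)
P(y) = y*(6 + y) (P(y) = (6 + y)*y = y*(6 + y))
(3636 + 2225) + 4*(P(8) + Q(J(5, -3))) = (3636 + 2225) + 4*(8*(6 + 8) - 8) = 5861 + 4*(8*14 - 8) = 5861 + 4*(112 - 8) = 5861 + 4*104 = 5861 + 416 = 6277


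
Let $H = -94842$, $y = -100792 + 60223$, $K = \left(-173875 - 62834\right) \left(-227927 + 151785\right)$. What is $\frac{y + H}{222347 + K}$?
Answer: $- \frac{135411}{18023719025} \approx -7.5129 \cdot 10^{-6}$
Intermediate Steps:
$K = 18023496678$ ($K = \left(-236709\right) \left(-76142\right) = 18023496678$)
$y = -40569$
$\frac{y + H}{222347 + K} = \frac{-40569 - 94842}{222347 + 18023496678} = - \frac{135411}{18023719025}$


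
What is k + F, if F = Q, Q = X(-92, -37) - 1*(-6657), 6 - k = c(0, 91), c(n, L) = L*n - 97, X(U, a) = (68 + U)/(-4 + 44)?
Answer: 33797/5 ≈ 6759.4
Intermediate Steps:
X(U, a) = 17/10 + U/40 (X(U, a) = (68 + U)/40 = (68 + U)*(1/40) = 17/10 + U/40)
c(n, L) = -97 + L*n
k = 103 (k = 6 - (-97 + 91*0) = 6 - (-97 + 0) = 6 - 1*(-97) = 6 + 97 = 103)
Q = 33282/5 (Q = (17/10 + (1/40)*(-92)) - 1*(-6657) = (17/10 - 23/10) + 6657 = -⅗ + 6657 = 33282/5 ≈ 6656.4)
F = 33282/5 ≈ 6656.4
k + F = 103 + 33282/5 = 33797/5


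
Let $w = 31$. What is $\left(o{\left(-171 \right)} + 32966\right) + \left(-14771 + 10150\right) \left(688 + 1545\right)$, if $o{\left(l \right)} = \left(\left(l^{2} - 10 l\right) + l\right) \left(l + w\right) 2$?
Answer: $-18904127$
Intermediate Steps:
$o{\left(l \right)} = 2 \left(31 + l\right) \left(l^{2} - 9 l\right)$ ($o{\left(l \right)} = \left(\left(l^{2} - 10 l\right) + l\right) \left(l + 31\right) 2 = \left(l^{2} - 9 l\right) \left(31 + l\right) 2 = \left(31 + l\right) \left(l^{2} - 9 l\right) 2 = 2 \left(31 + l\right) \left(l^{2} - 9 l\right)$)
$\left(o{\left(-171 \right)} + 32966\right) + \left(-14771 + 10150\right) \left(688 + 1545\right) = \left(2 \left(-171\right) \left(-279 + \left(-171\right)^{2} + 22 \left(-171\right)\right) + 32966\right) + \left(-14771 + 10150\right) \left(688 + 1545\right) = \left(2 \left(-171\right) \left(-279 + 29241 - 3762\right) + 32966\right) - 10318693 = \left(2 \left(-171\right) 25200 + 32966\right) - 10318693 = \left(-8618400 + 32966\right) - 10318693 = -8585434 - 10318693 = -18904127$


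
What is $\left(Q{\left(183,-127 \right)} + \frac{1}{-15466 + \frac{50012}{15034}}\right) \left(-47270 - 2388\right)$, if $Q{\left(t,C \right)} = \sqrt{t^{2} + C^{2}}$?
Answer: $\frac{186639593}{58116458} - 49658 \sqrt{49618} \approx -1.1061 \cdot 10^{7}$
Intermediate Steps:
$Q{\left(t,C \right)} = \sqrt{C^{2} + t^{2}}$
$\left(Q{\left(183,-127 \right)} + \frac{1}{-15466 + \frac{50012}{15034}}\right) \left(-47270 - 2388\right) = \left(\sqrt{\left(-127\right)^{2} + 183^{2}} + \frac{1}{-15466 + \frac{50012}{15034}}\right) \left(-47270 - 2388\right) = \left(\sqrt{16129 + 33489} + \frac{1}{-15466 + 50012 \cdot \frac{1}{15034}}\right) \left(-47270 - 2388\right) = \left(\sqrt{49618} + \frac{1}{-15466 + \frac{25006}{7517}}\right) \left(-47270 - 2388\right) = \left(\sqrt{49618} + \frac{1}{- \frac{116232916}{7517}}\right) \left(-49658\right) = \left(\sqrt{49618} - \frac{7517}{116232916}\right) \left(-49658\right) = \left(- \frac{7517}{116232916} + \sqrt{49618}\right) \left(-49658\right) = \frac{186639593}{58116458} - 49658 \sqrt{49618}$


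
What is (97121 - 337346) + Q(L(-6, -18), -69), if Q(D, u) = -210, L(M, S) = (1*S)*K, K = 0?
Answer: -240435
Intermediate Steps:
L(M, S) = 0 (L(M, S) = (1*S)*0 = S*0 = 0)
(97121 - 337346) + Q(L(-6, -18), -69) = (97121 - 337346) - 210 = -240225 - 210 = -240435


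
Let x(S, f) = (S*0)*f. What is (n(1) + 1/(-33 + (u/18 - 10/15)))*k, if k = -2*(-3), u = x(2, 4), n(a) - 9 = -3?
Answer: 3618/101 ≈ 35.822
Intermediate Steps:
x(S, f) = 0 (x(S, f) = 0*f = 0)
n(a) = 6 (n(a) = 9 - 3 = 6)
u = 0
k = 6
(n(1) + 1/(-33 + (u/18 - 10/15)))*k = (6 + 1/(-33 + (0/18 - 10/15)))*6 = (6 + 1/(-33 + (0*(1/18) - 10*1/15)))*6 = (6 + 1/(-33 + (0 - ⅔)))*6 = (6 + 1/(-33 - ⅔))*6 = (6 + 1/(-101/3))*6 = (6 - 3/101)*6 = (603/101)*6 = 3618/101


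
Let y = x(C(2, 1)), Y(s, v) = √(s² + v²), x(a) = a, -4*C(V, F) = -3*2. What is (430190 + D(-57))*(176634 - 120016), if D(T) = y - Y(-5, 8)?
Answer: 24356582347 - 56618*√89 ≈ 2.4356e+10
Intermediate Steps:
C(V, F) = 3/2 (C(V, F) = -(-3)*2/4 = -¼*(-6) = 3/2)
y = 3/2 ≈ 1.5000
D(T) = 3/2 - √89 (D(T) = 3/2 - √((-5)² + 8²) = 3/2 - √(25 + 64) = 3/2 - √89)
(430190 + D(-57))*(176634 - 120016) = (430190 + (3/2 - √89))*(176634 - 120016) = (860383/2 - √89)*56618 = 24356582347 - 56618*√89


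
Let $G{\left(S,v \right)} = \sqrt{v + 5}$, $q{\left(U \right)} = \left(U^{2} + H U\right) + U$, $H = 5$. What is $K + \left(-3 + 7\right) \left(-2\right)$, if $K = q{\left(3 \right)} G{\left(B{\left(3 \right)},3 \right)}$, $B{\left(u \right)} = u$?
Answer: $-8 + 54 \sqrt{2} \approx 68.368$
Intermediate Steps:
$q{\left(U \right)} = U^{2} + 6 U$ ($q{\left(U \right)} = \left(U^{2} + 5 U\right) + U = U^{2} + 6 U$)
$G{\left(S,v \right)} = \sqrt{5 + v}$
$K = 54 \sqrt{2}$ ($K = 3 \left(6 + 3\right) \sqrt{5 + 3} = 3 \cdot 9 \sqrt{8} = 27 \cdot 2 \sqrt{2} = 54 \sqrt{2} \approx 76.368$)
$K + \left(-3 + 7\right) \left(-2\right) = 54 \sqrt{2} + \left(-3 + 7\right) \left(-2\right) = 54 \sqrt{2} + 4 \left(-2\right) = 54 \sqrt{2} - 8 = -8 + 54 \sqrt{2}$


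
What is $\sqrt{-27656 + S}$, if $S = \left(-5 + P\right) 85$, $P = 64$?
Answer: $i \sqrt{22641} \approx 150.47 i$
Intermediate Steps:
$S = 5015$ ($S = \left(-5 + 64\right) 85 = 59 \cdot 85 = 5015$)
$\sqrt{-27656 + S} = \sqrt{-27656 + 5015} = \sqrt{-22641} = i \sqrt{22641}$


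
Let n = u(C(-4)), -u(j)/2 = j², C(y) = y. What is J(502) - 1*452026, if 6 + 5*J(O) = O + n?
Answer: -2259666/5 ≈ -4.5193e+5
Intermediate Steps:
u(j) = -2*j²
n = -32 (n = -2*(-4)² = -2*16 = -32)
J(O) = -38/5 + O/5 (J(O) = -6/5 + (O - 32)/5 = -6/5 + (-32 + O)/5 = -6/5 + (-32/5 + O/5) = -38/5 + O/5)
J(502) - 1*452026 = (-38/5 + (⅕)*502) - 1*452026 = (-38/5 + 502/5) - 452026 = 464/5 - 452026 = -2259666/5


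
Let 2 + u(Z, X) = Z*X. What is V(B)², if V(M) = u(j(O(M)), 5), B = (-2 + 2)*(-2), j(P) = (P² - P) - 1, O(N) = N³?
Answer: 49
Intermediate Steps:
j(P) = -1 + P² - P
u(Z, X) = -2 + X*Z (u(Z, X) = -2 + Z*X = -2 + X*Z)
B = 0 (B = 0*(-2) = 0)
V(M) = -7 - 5*M³ + 5*M⁶ (V(M) = -2 + 5*(-1 + (M³)² - M³) = -2 + 5*(-1 + M⁶ - M³) = -2 + (-5 - 5*M³ + 5*M⁶) = -7 - 5*M³ + 5*M⁶)
V(B)² = (-7 - 5*0³ + 5*0⁶)² = (-7 - 5*0 + 5*0)² = (-7 + 0 + 0)² = (-7)² = 49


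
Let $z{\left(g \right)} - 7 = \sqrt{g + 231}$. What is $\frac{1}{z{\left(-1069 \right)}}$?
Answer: $\frac{7}{887} - \frac{i \sqrt{838}}{887} \approx 0.0078918 - 0.032636 i$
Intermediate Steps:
$z{\left(g \right)} = 7 + \sqrt{231 + g}$ ($z{\left(g \right)} = 7 + \sqrt{g + 231} = 7 + \sqrt{231 + g}$)
$\frac{1}{z{\left(-1069 \right)}} = \frac{1}{7 + \sqrt{231 - 1069}} = \frac{1}{7 + \sqrt{-838}} = \frac{1}{7 + i \sqrt{838}}$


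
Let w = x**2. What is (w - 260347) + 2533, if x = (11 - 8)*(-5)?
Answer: -257589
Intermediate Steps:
x = -15 (x = 3*(-5) = -15)
w = 225 (w = (-15)**2 = 225)
(w - 260347) + 2533 = (225 - 260347) + 2533 = -260122 + 2533 = -257589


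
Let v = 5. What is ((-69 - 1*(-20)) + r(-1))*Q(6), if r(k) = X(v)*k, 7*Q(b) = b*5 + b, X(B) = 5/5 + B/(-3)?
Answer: -1740/7 ≈ -248.57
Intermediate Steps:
X(B) = 1 - B/3 (X(B) = 5*(1/5) + B*(-1/3) = 1 - B/3)
Q(b) = 6*b/7 (Q(b) = (b*5 + b)/7 = (5*b + b)/7 = (6*b)/7 = 6*b/7)
r(k) = -2*k/3 (r(k) = (1 - 1/3*5)*k = (1 - 5/3)*k = -2*k/3)
((-69 - 1*(-20)) + r(-1))*Q(6) = ((-69 - 1*(-20)) - 2/3*(-1))*((6/7)*6) = ((-69 + 20) + 2/3)*(36/7) = (-49 + 2/3)*(36/7) = -145/3*36/7 = -1740/7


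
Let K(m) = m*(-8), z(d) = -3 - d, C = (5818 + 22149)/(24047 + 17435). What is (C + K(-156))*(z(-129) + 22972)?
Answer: 598209362147/20741 ≈ 2.8842e+7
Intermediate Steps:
C = 27967/41482 ≈ 0.67420
K(m) = -8*m
(C + K(-156))*(z(-129) + 22972) = (27967/41482 - 8*(-156))*((-3 - 1*(-129)) + 22972) = (27967/41482 + 1248)*((-3 + 129) + 22972) = 51797503*(126 + 22972)/41482 = (51797503/41482)*23098 = 598209362147/20741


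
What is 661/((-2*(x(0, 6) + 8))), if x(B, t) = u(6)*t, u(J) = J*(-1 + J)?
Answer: -661/376 ≈ -1.7580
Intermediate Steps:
x(B, t) = 30*t (x(B, t) = (6*(-1 + 6))*t = (6*5)*t = 30*t)
661/((-2*(x(0, 6) + 8))) = 661/((-2*(30*6 + 8))) = 661/((-2*(180 + 8))) = 661/((-2*188)) = 661/(-376) = 661*(-1/376) = -661/376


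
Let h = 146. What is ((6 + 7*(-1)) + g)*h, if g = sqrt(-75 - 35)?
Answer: -146 + 146*I*sqrt(110) ≈ -146.0 + 1531.3*I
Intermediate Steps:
g = I*sqrt(110) (g = sqrt(-110) = I*sqrt(110) ≈ 10.488*I)
((6 + 7*(-1)) + g)*h = ((6 + 7*(-1)) + I*sqrt(110))*146 = ((6 - 7) + I*sqrt(110))*146 = (-1 + I*sqrt(110))*146 = -146 + 146*I*sqrt(110)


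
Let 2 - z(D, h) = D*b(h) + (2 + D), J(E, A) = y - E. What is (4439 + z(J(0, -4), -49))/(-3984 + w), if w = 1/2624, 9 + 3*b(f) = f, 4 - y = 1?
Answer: -11792256/10454015 ≈ -1.1280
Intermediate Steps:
y = 3 (y = 4 - 1*1 = 4 - 1 = 3)
b(f) = -3 + f/3
J(E, A) = 3 - E
z(D, h) = -D - D*(-3 + h/3) (z(D, h) = 2 - (D*(-3 + h/3) + (2 + D)) = 2 - (2 + D + D*(-3 + h/3)) = 2 + (-2 - D - D*(-3 + h/3)) = -D - D*(-3 + h/3))
w = 1/2624 ≈ 0.00038110
(4439 + z(J(0, -4), -49))/(-3984 + w) = (4439 + (3 - 1*0)*(6 - 1*(-49))/3)/(-3984 + 1/2624) = (4439 + (3 + 0)*(6 + 49)/3)/(-10454015/2624) = (4439 + (⅓)*3*55)*(-2624/10454015) = (4439 + 55)*(-2624/10454015) = 4494*(-2624/10454015) = -11792256/10454015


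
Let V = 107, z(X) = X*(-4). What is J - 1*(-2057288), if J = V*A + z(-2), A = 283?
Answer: 2087577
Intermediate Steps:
z(X) = -4*X
J = 30289 (J = 107*283 - 4*(-2) = 30281 + 8 = 30289)
J - 1*(-2057288) = 30289 - 1*(-2057288) = 30289 + 2057288 = 2087577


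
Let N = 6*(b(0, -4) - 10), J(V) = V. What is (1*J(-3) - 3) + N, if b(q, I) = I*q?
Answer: -66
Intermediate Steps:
N = -60 (N = 6*(-4*0 - 10) = 6*(0 - 10) = 6*(-10) = -60)
(1*J(-3) - 3) + N = (1*(-3) - 3) - 60 = (-3 - 3) - 60 = -6 - 60 = -66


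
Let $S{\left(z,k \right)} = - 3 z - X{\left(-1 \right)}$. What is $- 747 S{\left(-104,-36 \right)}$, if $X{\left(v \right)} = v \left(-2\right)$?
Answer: $-231570$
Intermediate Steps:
$X{\left(v \right)} = - 2 v$
$S{\left(z,k \right)} = -2 - 3 z$ ($S{\left(z,k \right)} = - 3 z - \left(-2\right) \left(-1\right) = - 3 z - 2 = -2 - 3 z$)
$- 747 S{\left(-104,-36 \right)} = - 747 \left(-2 - -312\right) = - 747 \left(-2 + 312\right) = \left(-747\right) 310 = -231570$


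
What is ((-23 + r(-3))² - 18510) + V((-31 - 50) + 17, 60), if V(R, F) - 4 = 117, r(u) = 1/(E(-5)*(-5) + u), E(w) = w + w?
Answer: -39454901/2209 ≈ -17861.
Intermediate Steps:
E(w) = 2*w
r(u) = 1/(50 + u) (r(u) = 1/((2*(-5))*(-5) + u) = 1/(-10*(-5) + u) = 1/(50 + u))
V(R, F) = 121 (V(R, F) = 4 + 117 = 121)
((-23 + r(-3))² - 18510) + V((-31 - 50) + 17, 60) = ((-23 + 1/(50 - 3))² - 18510) + 121 = ((-23 + 1/47)² - 18510) + 121 = ((-1080/47)² - 18510) + 121 = (1166400/2209 - 18510) + 121 = -39722190/2209 + 121 = -39454901/2209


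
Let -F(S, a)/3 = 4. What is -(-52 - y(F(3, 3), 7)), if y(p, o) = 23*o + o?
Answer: 220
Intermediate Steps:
F(S, a) = -12 (F(S, a) = -3*4 = -12)
y(p, o) = 24*o
-(-52 - y(F(3, 3), 7)) = -(-52 - 24*7) = -(-52 - 1*168) = -(-52 - 168) = -1*(-220) = 220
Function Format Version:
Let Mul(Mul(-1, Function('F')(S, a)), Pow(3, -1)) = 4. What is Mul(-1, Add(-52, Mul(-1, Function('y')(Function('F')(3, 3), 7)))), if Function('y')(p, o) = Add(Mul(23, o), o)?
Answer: 220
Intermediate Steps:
Function('F')(S, a) = -12 (Function('F')(S, a) = Mul(-3, 4) = -12)
Function('y')(p, o) = Mul(24, o)
Mul(-1, Add(-52, Mul(-1, Function('y')(Function('F')(3, 3), 7)))) = Mul(-1, Add(-52, Mul(-1, Mul(24, 7)))) = Mul(-1, Add(-52, Mul(-1, 168))) = Mul(-1, Add(-52, -168)) = Mul(-1, -220) = 220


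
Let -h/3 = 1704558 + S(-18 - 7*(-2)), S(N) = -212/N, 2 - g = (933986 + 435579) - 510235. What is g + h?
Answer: -5973161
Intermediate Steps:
g = -859328 (g = 2 - ((933986 + 435579) - 510235) = 2 - (1369565 - 510235) = 2 - 1*859330 = 2 - 859330 = -859328)
h = -5113833 (h = -3*(1704558 - 212/(-18 - 7*(-2))) = -3*(1704558 - 212/(-18 + 14)) = -3*(1704558 - 212/(-4)) = -3*(1704558 - 212*(-1/4)) = -3*(1704558 + 53) = -3*1704611 = -5113833)
g + h = -859328 - 5113833 = -5973161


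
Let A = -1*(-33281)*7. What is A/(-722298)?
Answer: -232967/722298 ≈ -0.32254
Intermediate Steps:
A = 232967 (A = 33281*7 = 232967)
A/(-722298) = 232967/(-722298) = 232967*(-1/722298) = -232967/722298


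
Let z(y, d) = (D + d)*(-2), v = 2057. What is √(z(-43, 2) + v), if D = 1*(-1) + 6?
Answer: 3*√227 ≈ 45.200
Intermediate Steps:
D = 5 (D = -1 + 6 = 5)
z(y, d) = -10 - 2*d (z(y, d) = (5 + d)*(-2) = -10 - 2*d)
√(z(-43, 2) + v) = √((-10 - 2*2) + 2057) = √((-10 - 4) + 2057) = √(-14 + 2057) = √2043 = 3*√227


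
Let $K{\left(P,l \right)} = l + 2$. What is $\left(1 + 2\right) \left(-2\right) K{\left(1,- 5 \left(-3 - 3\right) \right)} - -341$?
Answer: $149$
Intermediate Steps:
$K{\left(P,l \right)} = 2 + l$
$\left(1 + 2\right) \left(-2\right) K{\left(1,- 5 \left(-3 - 3\right) \right)} - -341 = \left(1 + 2\right) \left(-2\right) \left(2 - 5 \left(-3 - 3\right)\right) - -341 = 3 \left(-2\right) \left(2 - -30\right) + 341 = - 6 \left(2 + 30\right) + 341 = \left(-6\right) 32 + 341 = -192 + 341 = 149$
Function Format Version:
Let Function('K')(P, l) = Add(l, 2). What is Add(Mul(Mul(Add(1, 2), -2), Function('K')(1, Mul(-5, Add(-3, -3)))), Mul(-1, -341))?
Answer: 149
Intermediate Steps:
Function('K')(P, l) = Add(2, l)
Add(Mul(Mul(Add(1, 2), -2), Function('K')(1, Mul(-5, Add(-3, -3)))), Mul(-1, -341)) = Add(Mul(Mul(Add(1, 2), -2), Add(2, Mul(-5, Add(-3, -3)))), Mul(-1, -341)) = Add(Mul(Mul(3, -2), Add(2, Mul(-5, -6))), 341) = Add(Mul(-6, Add(2, 30)), 341) = Add(Mul(-6, 32), 341) = Add(-192, 341) = 149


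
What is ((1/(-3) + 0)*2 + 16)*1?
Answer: 46/3 ≈ 15.333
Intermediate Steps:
((1/(-3) + 0)*2 + 16)*1 = ((-⅓ + 0)*2 + 16)*1 = (-⅓*2 + 16)*1 = (-⅔ + 16)*1 = (46/3)*1 = 46/3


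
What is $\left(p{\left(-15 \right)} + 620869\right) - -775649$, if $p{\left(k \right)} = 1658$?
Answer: $1398176$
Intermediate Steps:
$\left(p{\left(-15 \right)} + 620869\right) - -775649 = \left(1658 + 620869\right) - -775649 = 622527 + \left(-851425 + 1627074\right) = 622527 + 775649 = 1398176$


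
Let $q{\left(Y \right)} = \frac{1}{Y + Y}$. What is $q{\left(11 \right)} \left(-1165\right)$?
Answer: $- \frac{1165}{22} \approx -52.955$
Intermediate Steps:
$q{\left(Y \right)} = \frac{1}{2 Y}$
$q{\left(11 \right)} \left(-1165\right) = \frac{1}{2 \cdot 11} \left(-1165\right) = \frac{1}{2} \cdot \frac{1}{11} \left(-1165\right) = \frac{1}{22} \left(-1165\right) = - \frac{1165}{22}$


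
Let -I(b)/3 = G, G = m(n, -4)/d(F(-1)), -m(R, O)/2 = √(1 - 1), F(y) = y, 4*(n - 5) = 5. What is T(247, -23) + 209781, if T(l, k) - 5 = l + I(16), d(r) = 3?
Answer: 210033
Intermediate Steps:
n = 25/4 (n = 5 + (¼)*5 = 5 + 5/4 = 25/4 ≈ 6.2500)
m(R, O) = 0 (m(R, O) = -2*√(1 - 1) = -2*√0 = -2*0 = 0)
G = 0 (G = 0/3 = 0*(⅓) = 0)
I(b) = 0 (I(b) = -3*0 = 0)
T(l, k) = 5 + l (T(l, k) = 5 + (l + 0) = 5 + l)
T(247, -23) + 209781 = (5 + 247) + 209781 = 252 + 209781 = 210033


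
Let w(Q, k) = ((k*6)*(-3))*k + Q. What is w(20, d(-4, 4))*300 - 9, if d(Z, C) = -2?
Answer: -15609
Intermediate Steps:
w(Q, k) = Q - 18*k² (w(Q, k) = ((6*k)*(-3))*k + Q = (-18*k)*k + Q = -18*k² + Q = Q - 18*k²)
w(20, d(-4, 4))*300 - 9 = (20 - 18*(-2)²)*300 - 9 = (20 - 18*4)*300 - 9 = (20 - 72)*300 - 9 = -52*300 - 9 = -15600 - 9 = -15609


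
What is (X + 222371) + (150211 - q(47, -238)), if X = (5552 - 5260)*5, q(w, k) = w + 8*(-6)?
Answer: 374043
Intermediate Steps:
q(w, k) = -48 + w (q(w, k) = w - 48 = -48 + w)
X = 1460 (X = 292*5 = 1460)
(X + 222371) + (150211 - q(47, -238)) = (1460 + 222371) + (150211 - (-48 + 47)) = 223831 + (150211 - 1*(-1)) = 223831 + (150211 + 1) = 223831 + 150212 = 374043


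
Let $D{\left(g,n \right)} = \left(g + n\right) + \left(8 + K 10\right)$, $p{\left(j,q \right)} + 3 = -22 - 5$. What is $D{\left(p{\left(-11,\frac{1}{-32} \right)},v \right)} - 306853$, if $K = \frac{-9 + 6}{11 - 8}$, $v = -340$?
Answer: $-307225$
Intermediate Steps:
$K = -1$ ($K = - \frac{3}{3} = \left(-3\right) \frac{1}{3} = -1$)
$p{\left(j,q \right)} = -30$ ($p{\left(j,q \right)} = -3 - 27 = -30$)
$D{\left(g,n \right)} = -2 + g + n$ ($D{\left(g,n \right)} = \left(g + n\right) + \left(8 - 10\right) = \left(g + n\right) - 2 = -2 + g + n$)
$D{\left(p{\left(-11,\frac{1}{-32} \right)},v \right)} - 306853 = \left(-2 - 30 - 340\right) - 306853 = -372 - 306853 = -307225$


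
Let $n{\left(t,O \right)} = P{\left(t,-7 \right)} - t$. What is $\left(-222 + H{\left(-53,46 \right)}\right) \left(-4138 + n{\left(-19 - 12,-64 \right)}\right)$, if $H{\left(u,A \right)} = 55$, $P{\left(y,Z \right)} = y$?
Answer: $691046$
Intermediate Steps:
$n{\left(t,O \right)} = 0$ ($n{\left(t,O \right)} = t - t = 0$)
$\left(-222 + H{\left(-53,46 \right)}\right) \left(-4138 + n{\left(-19 - 12,-64 \right)}\right) = \left(-222 + 55\right) \left(-4138 + 0\right) = \left(-167\right) \left(-4138\right) = 691046$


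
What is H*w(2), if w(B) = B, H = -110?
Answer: -220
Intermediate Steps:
H*w(2) = -110*2 = -220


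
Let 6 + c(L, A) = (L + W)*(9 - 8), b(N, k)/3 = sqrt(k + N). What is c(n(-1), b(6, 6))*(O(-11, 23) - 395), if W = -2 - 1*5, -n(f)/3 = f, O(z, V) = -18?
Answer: 4130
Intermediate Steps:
n(f) = -3*f
b(N, k) = 3*sqrt(N + k) (b(N, k) = 3*sqrt(k + N) = 3*sqrt(N + k))
W = -7 (W = -2 - 5 = -7)
c(L, A) = -13 + L (c(L, A) = -6 + (L - 7)*(9 - 8) = -6 + (-7 + L)*1 = -6 + (-7 + L) = -13 + L)
c(n(-1), b(6, 6))*(O(-11, 23) - 395) = (-13 - 3*(-1))*(-18 - 395) = (-13 + 3)*(-413) = -10*(-413) = 4130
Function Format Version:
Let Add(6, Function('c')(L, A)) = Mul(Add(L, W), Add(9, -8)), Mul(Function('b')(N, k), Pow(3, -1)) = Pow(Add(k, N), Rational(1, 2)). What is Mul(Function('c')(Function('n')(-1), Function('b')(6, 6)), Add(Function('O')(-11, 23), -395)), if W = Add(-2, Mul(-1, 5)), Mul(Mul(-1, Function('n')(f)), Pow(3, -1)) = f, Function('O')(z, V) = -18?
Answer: 4130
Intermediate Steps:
Function('n')(f) = Mul(-3, f)
Function('b')(N, k) = Mul(3, Pow(Add(N, k), Rational(1, 2))) (Function('b')(N, k) = Mul(3, Pow(Add(k, N), Rational(1, 2))) = Mul(3, Pow(Add(N, k), Rational(1, 2))))
W = -7 (W = Add(-2, -5) = -7)
Function('c')(L, A) = Add(-13, L) (Function('c')(L, A) = Add(-6, Mul(Add(L, -7), Add(9, -8))) = Add(-6, Mul(Add(-7, L), 1)) = Add(-6, Add(-7, L)) = Add(-13, L))
Mul(Function('c')(Function('n')(-1), Function('b')(6, 6)), Add(Function('O')(-11, 23), -395)) = Mul(Add(-13, Mul(-3, -1)), Add(-18, -395)) = Mul(Add(-13, 3), -413) = Mul(-10, -413) = 4130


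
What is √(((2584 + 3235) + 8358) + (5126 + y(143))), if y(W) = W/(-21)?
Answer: 2*√2127405/21 ≈ 138.91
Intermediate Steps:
y(W) = -W/21 (y(W) = W*(-1/21) = -W/21)
√(((2584 + 3235) + 8358) + (5126 + y(143))) = √(((2584 + 3235) + 8358) + (5126 - 1/21*143)) = √((5819 + 8358) + (5126 - 143/21)) = √(14177 + 107503/21) = √(405220/21) = 2*√2127405/21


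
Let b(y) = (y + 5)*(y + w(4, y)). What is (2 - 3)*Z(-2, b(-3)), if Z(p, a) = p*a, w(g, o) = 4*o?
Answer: -60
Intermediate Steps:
b(y) = 5*y*(5 + y) (b(y) = (y + 5)*(y + 4*y) = (5 + y)*(5*y) = 5*y*(5 + y))
Z(p, a) = a*p
(2 - 3)*Z(-2, b(-3)) = (2 - 3)*((5*(-3)*(5 - 3))*(-2)) = -5*(-3)*2*(-2) = -(-30)*(-2) = -1*60 = -60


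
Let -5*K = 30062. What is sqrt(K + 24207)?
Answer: sqrt(454865)/5 ≈ 134.89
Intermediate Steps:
K = -30062/5 (K = -1/5*30062 = -30062/5 ≈ -6012.4)
sqrt(K + 24207) = sqrt(-30062/5 + 24207) = sqrt(90973/5) = sqrt(454865)/5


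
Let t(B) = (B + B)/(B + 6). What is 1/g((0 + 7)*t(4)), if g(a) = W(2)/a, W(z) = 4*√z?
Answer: 7*√2/10 ≈ 0.98995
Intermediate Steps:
t(B) = 2*B/(6 + B) (t(B) = (2*B)/(6 + B) = 2*B/(6 + B))
g(a) = 4*√2/a (g(a) = (4*√2)/a = 4*√2/a)
1/g((0 + 7)*t(4)) = 1/(4*√2/(((0 + 7)*(2*4/(6 + 4))))) = 1/(4*√2/((7*(2*4/10)))) = 1/(4*√2/((7*(2*4*(⅒))))) = 1/(4*√2/((7*(⅘)))) = 1/(4*√2/(28/5)) = 1/(4*√2*(5/28)) = 1/(5*√2/7) = 7*√2/10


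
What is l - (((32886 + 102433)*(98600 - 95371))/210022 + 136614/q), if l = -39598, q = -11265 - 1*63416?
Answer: -653683690189459/15684652982 ≈ -41677.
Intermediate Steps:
q = -74681 (q = -11265 - 63416 = -74681)
l - (((32886 + 102433)*(98600 - 95371))/210022 + 136614/q) = -39598 - (((32886 + 102433)*(98600 - 95371))/210022 + 136614/(-74681)) = -39598 - ((135319*3229)*(1/210022) + 136614*(-1/74681)) = -39598 - (436945051*(1/210022) - 136614/74681) = -39598 - (436945051/210022 - 136614/74681) = -39598 - 1*32602801408223/15684652982 = -39598 - 32602801408223/15684652982 = -653683690189459/15684652982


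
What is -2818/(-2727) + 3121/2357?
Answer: 15152993/6427539 ≈ 2.3575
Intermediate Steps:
-2818/(-2727) + 3121/2357 = -2818*(-1/2727) + 3121*(1/2357) = 2818/2727 + 3121/2357 = 15152993/6427539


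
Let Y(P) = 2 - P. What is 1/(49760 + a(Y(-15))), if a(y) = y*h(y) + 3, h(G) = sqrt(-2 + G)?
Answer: 49763/2476351834 - 17*sqrt(15)/2476351834 ≈ 2.0069e-5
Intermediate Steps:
a(y) = 3 + y*sqrt(-2 + y) (a(y) = y*sqrt(-2 + y) + 3 = 3 + y*sqrt(-2 + y))
1/(49760 + a(Y(-15))) = 1/(49760 + (3 + (2 - 1*(-15))*sqrt(-2 + (2 - 1*(-15))))) = 1/(49760 + (3 + (2 + 15)*sqrt(-2 + (2 + 15)))) = 1/(49760 + (3 + 17*sqrt(-2 + 17))) = 1/(49760 + (3 + 17*sqrt(15))) = 1/(49763 + 17*sqrt(15))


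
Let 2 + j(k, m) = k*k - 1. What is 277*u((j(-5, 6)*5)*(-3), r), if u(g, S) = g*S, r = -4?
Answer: 365640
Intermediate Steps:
j(k, m) = -3 + k² (j(k, m) = -2 + (k*k - 1) = -2 + (k² - 1) = -2 + (-1 + k²) = -3 + k²)
u(g, S) = S*g
277*u((j(-5, 6)*5)*(-3), r) = 277*(-4*(-3 + (-5)²)*5*(-3)) = 277*(-4*(-3 + 25)*5*(-3)) = 277*(-4*22*5*(-3)) = 277*(-440*(-3)) = 277*(-4*(-330)) = 277*1320 = 365640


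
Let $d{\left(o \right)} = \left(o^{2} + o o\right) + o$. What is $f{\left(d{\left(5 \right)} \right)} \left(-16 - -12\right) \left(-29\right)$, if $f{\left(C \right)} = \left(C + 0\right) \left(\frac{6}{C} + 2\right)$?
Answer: $13456$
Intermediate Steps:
$d{\left(o \right)} = o + 2 o^{2}$ ($d{\left(o \right)} = \left(o^{2} + o^{2}\right) + o = 2 o^{2} + o = o + 2 o^{2}$)
$f{\left(C \right)} = C \left(2 + \frac{6}{C}\right)$
$f{\left(d{\left(5 \right)} \right)} \left(-16 - -12\right) \left(-29\right) = \left(6 + 2 \cdot 5 \left(1 + 2 \cdot 5\right)\right) \left(-16 - -12\right) \left(-29\right) = \left(6 + 2 \cdot 5 \left(1 + 10\right)\right) \left(-16 + 12\right) \left(-29\right) = \left(6 + 2 \cdot 5 \cdot 11\right) \left(-4\right) \left(-29\right) = \left(6 + 2 \cdot 55\right) \left(-4\right) \left(-29\right) = \left(6 + 110\right) \left(-4\right) \left(-29\right) = 116 \left(-4\right) \left(-29\right) = \left(-464\right) \left(-29\right) = 13456$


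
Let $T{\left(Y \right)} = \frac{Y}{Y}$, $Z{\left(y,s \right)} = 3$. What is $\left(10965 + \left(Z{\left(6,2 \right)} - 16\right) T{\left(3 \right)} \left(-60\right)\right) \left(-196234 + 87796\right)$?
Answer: $-1273604310$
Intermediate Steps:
$T{\left(Y \right)} = 1$
$\left(10965 + \left(Z{\left(6,2 \right)} - 16\right) T{\left(3 \right)} \left(-60\right)\right) \left(-196234 + 87796\right) = \left(10965 + \left(3 - 16\right) 1 \left(-60\right)\right) \left(-196234 + 87796\right) = \left(10965 + \left(-13\right) 1 \left(-60\right)\right) \left(-108438\right) = \left(10965 - -780\right) \left(-108438\right) = \left(10965 + 780\right) \left(-108438\right) = 11745 \left(-108438\right) = -1273604310$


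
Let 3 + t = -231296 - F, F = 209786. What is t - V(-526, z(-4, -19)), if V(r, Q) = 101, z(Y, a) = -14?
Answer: -441186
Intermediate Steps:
t = -441085 (t = -3 + (-231296 - 1*209786) = -3 + (-231296 - 209786) = -3 - 441082 = -441085)
t - V(-526, z(-4, -19)) = -441085 - 1*101 = -441085 - 101 = -441186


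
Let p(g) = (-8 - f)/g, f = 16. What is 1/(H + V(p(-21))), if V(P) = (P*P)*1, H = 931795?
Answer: 49/45658019 ≈ 1.0732e-6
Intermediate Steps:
p(g) = -24/g (p(g) = (-8 - 1*16)/g = (-8 - 16)/g = -24/g)
V(P) = P² (V(P) = P²*1 = P²)
1/(H + V(p(-21))) = 1/(931795 + (-24/(-21))²) = 1/(931795 + (-24*(-1/21))²) = 1/(931795 + (8/7)²) = 1/(931795 + 64/49) = 1/(45658019/49) = 49/45658019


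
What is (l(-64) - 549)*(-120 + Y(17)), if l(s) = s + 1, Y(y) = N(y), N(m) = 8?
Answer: 68544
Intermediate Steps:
Y(y) = 8
l(s) = 1 + s
(l(-64) - 549)*(-120 + Y(17)) = ((1 - 64) - 549)*(-120 + 8) = (-63 - 549)*(-112) = -612*(-112) = 68544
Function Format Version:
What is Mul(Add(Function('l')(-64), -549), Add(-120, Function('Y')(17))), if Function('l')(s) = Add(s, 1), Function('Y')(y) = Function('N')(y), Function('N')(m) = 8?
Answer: 68544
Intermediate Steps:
Function('Y')(y) = 8
Function('l')(s) = Add(1, s)
Mul(Add(Function('l')(-64), -549), Add(-120, Function('Y')(17))) = Mul(Add(Add(1, -64), -549), Add(-120, 8)) = Mul(Add(-63, -549), -112) = Mul(-612, -112) = 68544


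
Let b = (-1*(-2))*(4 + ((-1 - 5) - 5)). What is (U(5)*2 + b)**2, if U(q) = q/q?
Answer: 144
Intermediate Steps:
U(q) = 1
b = -14 (b = 2*(4 + (-6 - 5)) = 2*(4 - 11) = 2*(-7) = -14)
(U(5)*2 + b)**2 = (1*2 - 14)**2 = (2 - 14)**2 = (-12)**2 = 144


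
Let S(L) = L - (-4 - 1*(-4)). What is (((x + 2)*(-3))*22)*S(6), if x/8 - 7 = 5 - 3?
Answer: -29304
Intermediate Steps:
x = 72 (x = 56 + 8*(5 - 3) = 56 + 8*2 = 56 + 16 = 72)
S(L) = L (S(L) = L - (-4 + 4) = L - 1*0 = L + 0 = L)
(((x + 2)*(-3))*22)*S(6) = (((72 + 2)*(-3))*22)*6 = ((74*(-3))*22)*6 = -222*22*6 = -4884*6 = -29304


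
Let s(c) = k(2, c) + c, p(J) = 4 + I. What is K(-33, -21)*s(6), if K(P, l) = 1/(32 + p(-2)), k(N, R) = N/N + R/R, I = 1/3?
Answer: 24/109 ≈ 0.22018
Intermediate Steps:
I = 1/3 ≈ 0.33333
p(J) = 13/3 (p(J) = 4 + 1/3 = 13/3)
k(N, R) = 2 (k(N, R) = 1 + 1 = 2)
K(P, l) = 3/109 (K(P, l) = 1/(32 + 13/3) = 1/(109/3) = 3/109)
s(c) = 2 + c
K(-33, -21)*s(6) = 3*(2 + 6)/109 = (3/109)*8 = 24/109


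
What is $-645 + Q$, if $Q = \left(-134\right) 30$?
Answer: $-4665$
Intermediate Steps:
$Q = -4020$
$-645 + Q = -645 - 4020 = -4665$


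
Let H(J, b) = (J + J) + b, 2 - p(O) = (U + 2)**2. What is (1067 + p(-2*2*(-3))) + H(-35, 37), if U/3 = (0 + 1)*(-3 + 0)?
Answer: 987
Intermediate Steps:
U = -9 (U = 3*((0 + 1)*(-3 + 0)) = 3*(1*(-3)) = 3*(-3) = -9)
p(O) = -47 (p(O) = 2 - (-9 + 2)**2 = 2 - 1*(-7)**2 = 2 - 1*49 = 2 - 49 = -47)
H(J, b) = b + 2*J (H(J, b) = 2*J + b = b + 2*J)
(1067 + p(-2*2*(-3))) + H(-35, 37) = (1067 - 47) + (37 + 2*(-35)) = 1020 + (37 - 70) = 1020 - 33 = 987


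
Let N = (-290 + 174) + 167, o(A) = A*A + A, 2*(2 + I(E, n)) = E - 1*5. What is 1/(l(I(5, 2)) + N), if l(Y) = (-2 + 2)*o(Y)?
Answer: 1/51 ≈ 0.019608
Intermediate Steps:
I(E, n) = -9/2 + E/2 (I(E, n) = -2 + (E - 1*5)/2 = -2 + (E - 5)/2 = -2 + (-5 + E)/2 = -2 + (-5/2 + E/2) = -9/2 + E/2)
o(A) = A + A² (o(A) = A² + A = A + A²)
N = 51 (N = -116 + 167 = 51)
l(Y) = 0 (l(Y) = (-2 + 2)*(Y*(1 + Y)) = 0*(Y*(1 + Y)) = 0)
1/(l(I(5, 2)) + N) = 1/(0 + 51) = 1/51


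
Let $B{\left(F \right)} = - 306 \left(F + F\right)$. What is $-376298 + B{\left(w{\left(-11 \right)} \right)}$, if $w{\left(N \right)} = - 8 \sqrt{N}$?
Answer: $-376298 + 4896 i \sqrt{11} \approx -3.763 \cdot 10^{5} + 16238.0 i$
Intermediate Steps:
$B{\left(F \right)} = - 612 F$ ($B{\left(F \right)} = - 306 \cdot 2 F = - 612 F$)
$-376298 + B{\left(w{\left(-11 \right)} \right)} = -376298 - 612 \left(- 8 \sqrt{-11}\right) = -376298 - 612 \left(- 8 i \sqrt{11}\right) = -376298 + 4896 i \sqrt{11}$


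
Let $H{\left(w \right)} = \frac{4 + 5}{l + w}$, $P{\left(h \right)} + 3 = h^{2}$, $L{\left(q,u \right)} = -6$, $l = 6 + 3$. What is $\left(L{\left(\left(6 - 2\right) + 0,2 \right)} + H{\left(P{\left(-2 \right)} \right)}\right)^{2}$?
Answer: $\frac{2601}{100} \approx 26.01$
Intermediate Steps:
$l = 9$
$P{\left(h \right)} = -3 + h^{2}$
$H{\left(w \right)} = \frac{9}{9 + w}$ ($H{\left(w \right)} = \frac{4 + 5}{9 + w} = \frac{9}{9 + w}$)
$\left(L{\left(\left(6 - 2\right) + 0,2 \right)} + H{\left(P{\left(-2 \right)} \right)}\right)^{2} = \left(-6 + \frac{9}{9 - \left(3 - \left(-2\right)^{2}\right)}\right)^{2} = \left(-6 + \frac{9}{9 + \left(-3 + 4\right)}\right)^{2} = \left(-6 + \frac{9}{9 + 1}\right)^{2} = \left(-6 + \frac{9}{10}\right)^{2} = \left(- \frac{51}{10}\right)^{2} = \frac{2601}{100}$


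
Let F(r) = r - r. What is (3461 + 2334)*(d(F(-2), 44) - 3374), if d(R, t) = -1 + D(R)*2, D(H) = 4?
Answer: -19511765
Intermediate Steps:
F(r) = 0
d(R, t) = 7 (d(R, t) = -1 + 4*2 = -1 + 8 = 7)
(3461 + 2334)*(d(F(-2), 44) - 3374) = (3461 + 2334)*(7 - 3374) = 5795*(-3367) = -19511765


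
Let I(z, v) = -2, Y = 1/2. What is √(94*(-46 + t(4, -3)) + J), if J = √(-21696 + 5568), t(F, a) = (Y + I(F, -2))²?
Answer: √(-16450 + 192*I*√7)/2 ≈ 0.99005 + 64.136*I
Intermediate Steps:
Y = ½ ≈ 0.50000
t(F, a) = 9/4 (t(F, a) = (½ - 2)² = (-3/2)² = 9/4)
J = 48*I*√7 (J = √(-16128) = 48*I*√7 ≈ 127.0*I)
√(94*(-46 + t(4, -3)) + J) = √(94*(-46 + 9/4) + 48*I*√7) = √(94*(-175/4) + 48*I*√7) = √(-8225/2 + 48*I*√7)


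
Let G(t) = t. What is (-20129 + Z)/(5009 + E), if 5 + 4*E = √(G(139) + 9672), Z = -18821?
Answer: -62416596/8024623 + 3116*√9811/8024623 ≈ -7.7397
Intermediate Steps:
E = -5/4 + √9811/4 (E = -5/4 + √(139 + 9672)/4 = -5/4 + √9811/4 ≈ 23.513)
(-20129 + Z)/(5009 + E) = (-20129 - 18821)/(5009 + (-5/4 + √9811/4)) = -38950/(20031/4 + √9811/4)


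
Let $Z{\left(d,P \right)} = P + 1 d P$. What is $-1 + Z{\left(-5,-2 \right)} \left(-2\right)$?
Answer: $-17$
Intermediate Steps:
$Z{\left(d,P \right)} = P + P d$ ($Z{\left(d,P \right)} = P + 1 P d = P + P d$)
$-1 + Z{\left(-5,-2 \right)} \left(-2\right) = -1 + - 2 \left(1 - 5\right) \left(-2\right) = -1 + \left(-2\right) \left(-4\right) \left(-2\right) = -1 + 8 \left(-2\right) = -1 - 16 = -17$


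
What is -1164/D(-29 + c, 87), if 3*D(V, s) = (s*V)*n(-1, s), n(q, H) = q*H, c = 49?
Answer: 97/4205 ≈ 0.023068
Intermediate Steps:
n(q, H) = H*q
D(V, s) = -V*s²/3 (D(V, s) = ((s*V)*(s*(-1)))/3 = ((V*s)*(-s))/3 = (-V*s²)/3 = -V*s²/3)
-1164/D(-29 + c, 87) = -1164*(-1/(2523*(-29 + 49))) = -1164/((-⅓*20*7569)) = -1164/(-50460) = -1164*(-1/50460) = 97/4205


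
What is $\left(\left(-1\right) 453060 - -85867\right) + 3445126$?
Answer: $3077933$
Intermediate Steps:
$\left(\left(-1\right) 453060 - -85867\right) + 3445126 = \left(-453060 + 85867\right) + 3445126 = -367193 + 3445126 = 3077933$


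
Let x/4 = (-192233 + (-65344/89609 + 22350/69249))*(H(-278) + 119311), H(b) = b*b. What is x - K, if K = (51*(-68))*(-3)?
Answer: -7626431556010874808/50449867 ≈ -1.5117e+11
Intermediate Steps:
H(b) = b²
K = 10404 (K = -3468*(-3) = 10404)
x = -7626431031130458540/50449867 (x = 4*((-192233 + (-65344/89609 + 22350/69249))*((-278)² + 119311)) = 4*((-192233 + (-65344*1/89609 + 22350*(1/69249)))*(77284 + 119311)) = 4*((-192233 + (-65344/89609 + 7450/23083))*196595) = 4*((-192233 - 840748502/2068444547)*196595) = 4*(-397624141351953/2068444547*196595) = 4*(-1906607757782614635/50449867) = -7626431031130458540/50449867 ≈ -1.5117e+11)
x - K = -7626431031130458540/50449867 - 1*10404 = -7626431031130458540/50449867 - 10404 = -7626431556010874808/50449867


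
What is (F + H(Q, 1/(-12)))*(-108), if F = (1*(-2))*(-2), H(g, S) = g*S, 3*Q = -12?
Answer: -468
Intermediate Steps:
Q = -4 (Q = (⅓)*(-12) = -4)
H(g, S) = S*g
F = 4 (F = -2*(-2) = 4)
(F + H(Q, 1/(-12)))*(-108) = (4 - 4/(-12))*(-108) = (4 - 1/12*(-4))*(-108) = (4 + ⅓)*(-108) = (13/3)*(-108) = -468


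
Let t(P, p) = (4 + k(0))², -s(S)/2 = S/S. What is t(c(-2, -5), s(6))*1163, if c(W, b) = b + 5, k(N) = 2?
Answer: 41868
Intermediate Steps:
s(S) = -2 (s(S) = -2*S/S = -2*1 = -2)
c(W, b) = 5 + b
t(P, p) = 36 (t(P, p) = (4 + 2)² = 6² = 36)
t(c(-2, -5), s(6))*1163 = 36*1163 = 41868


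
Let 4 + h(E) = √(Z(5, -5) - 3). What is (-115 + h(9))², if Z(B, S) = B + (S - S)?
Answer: (119 - √2)² ≈ 13826.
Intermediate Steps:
Z(B, S) = B (Z(B, S) = B + 0 = B)
h(E) = -4 + √2 (h(E) = -4 + √(5 - 3) = -4 + √2)
(-115 + h(9))² = (-115 + (-4 + √2))² = (-119 + √2)²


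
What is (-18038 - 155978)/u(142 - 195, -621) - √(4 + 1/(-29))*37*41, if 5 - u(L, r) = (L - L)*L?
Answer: -174016/5 - 1517*√3335/29 ≈ -37824.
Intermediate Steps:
u(L, r) = 5 (u(L, r) = 5 - (L - L)*L = 5 - 0*L = 5 - 1*0 = 5 + 0 = 5)
(-18038 - 155978)/u(142 - 195, -621) - √(4 + 1/(-29))*37*41 = (-18038 - 155978)/5 - √(4 + 1/(-29))*37*41 = -174016*⅕ - √(4 - 1/29)*37*41 = -174016/5 - √(115/29)*37*41 = -174016/5 - (√3335/29)*37*41 = -174016/5 - 37*√3335/29*41 = -174016/5 - 1517*√3335/29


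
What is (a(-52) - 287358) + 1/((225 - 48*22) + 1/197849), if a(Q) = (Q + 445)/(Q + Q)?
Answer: -2456785439415023/8549450936 ≈ -2.8736e+5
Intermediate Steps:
a(Q) = (445 + Q)/(2*Q) (a(Q) = (445 + Q)/((2*Q)) = (445 + Q)*(1/(2*Q)) = (445 + Q)/(2*Q))
(a(-52) - 287358) + 1/((225 - 48*22) + 1/197849) = ((½)*(445 - 52)/(-52) - 287358) + 1/((225 - 48*22) + 1/197849) = ((½)*(-1/52)*393 - 287358) + 1/((225 - 1056) + 1/197849) = (-393/104 - 287358) + 1/(-831 + 1/197849) = -29885625/104 + 1/(-164412518/197849) = -29885625/104 - 197849/164412518 = -2456785439415023/8549450936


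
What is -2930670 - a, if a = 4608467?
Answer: -7539137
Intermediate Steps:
-2930670 - a = -2930670 - 1*4608467 = -2930670 - 4608467 = -7539137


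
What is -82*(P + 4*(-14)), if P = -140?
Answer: 16072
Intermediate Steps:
-82*(P + 4*(-14)) = -82*(-140 + 4*(-14)) = -82*(-140 - 56) = -82*(-196) = 16072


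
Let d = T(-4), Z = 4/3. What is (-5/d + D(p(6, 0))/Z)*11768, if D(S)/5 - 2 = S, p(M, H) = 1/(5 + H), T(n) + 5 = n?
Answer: 932614/9 ≈ 1.0362e+5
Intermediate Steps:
T(n) = -5 + n
Z = 4/3 (Z = 4*(⅓) = 4/3 ≈ 1.3333)
d = -9 (d = -5 - 4 = -9)
D(S) = 10 + 5*S
(-5/d + D(p(6, 0))/Z)*11768 = (-5/(-9) + (10 + 5/(5 + 0))/(4/3))*11768 = (-5*(-⅑) + (10 + 5/5)*(¾))*11768 = (5/9 + (10 + 5*(⅕))*(¾))*11768 = (5/9 + (10 + 1)*(¾))*11768 = (5/9 + 11*(¾))*11768 = (5/9 + 33/4)*11768 = (317/36)*11768 = 932614/9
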